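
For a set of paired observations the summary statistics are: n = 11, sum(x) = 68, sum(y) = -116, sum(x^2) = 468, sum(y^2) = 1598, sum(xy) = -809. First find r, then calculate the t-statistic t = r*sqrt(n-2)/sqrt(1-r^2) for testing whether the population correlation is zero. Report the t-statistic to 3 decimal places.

-2.843

S_xy = nΣxy − ΣxΣy = 11·(-809) − 68·(-116) = -8899 − (-7888) = -1011
S_xx = nΣx² − (Σx)² = 11·468 − 68² = 5148 − 4624 = 524
S_yy = nΣy² − (Σy)² = 11·1598 − (-116)² = 17578 − 13456 = 4122
r = S_xy / √(S_xx·S_yy) = -1011 / √(524·4122) = -1011 / √2159928 = -1011 / 1469.6694 = -0.6879
t = r·√(n−2)/√(1−r²) = -0.6879·√9 / √(1−0.473206) = -2.063700 / 0.725806 = -2.843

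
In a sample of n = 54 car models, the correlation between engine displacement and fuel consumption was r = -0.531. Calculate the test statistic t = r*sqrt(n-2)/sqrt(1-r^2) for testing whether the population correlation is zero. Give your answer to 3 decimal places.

t = r·√(n−2) / √(1−r²) with r = -0.531, n = 54
  = -0.531·√52 / √(1 − 0.281961)
  = -0.531·7.211103 / 0.847372
  = -3.829096 / 0.847372 = -4.519

-4.519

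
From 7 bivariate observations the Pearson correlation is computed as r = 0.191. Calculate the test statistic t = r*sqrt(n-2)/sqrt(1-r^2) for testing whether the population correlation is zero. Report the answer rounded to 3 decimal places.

t = r·√(n−2) / √(1−r²) with r = 0.191, n = 7
  = 0.191·√5 / √(1 − 0.036481)
  = 0.191·2.236068 / 0.981590
  = 0.427089 / 0.981590 = 0.435

0.435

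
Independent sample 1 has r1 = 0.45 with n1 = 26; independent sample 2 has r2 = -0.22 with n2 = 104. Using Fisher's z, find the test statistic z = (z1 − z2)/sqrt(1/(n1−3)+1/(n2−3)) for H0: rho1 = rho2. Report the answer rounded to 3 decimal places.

3.066

Fisher z-transforms: z1 = atanh(0.45) = 0.484700, z2 = atanh(-0.22) = -0.223656; difference d = 0.708356
Var(d) = 1/23 + 1/101 = 0.0434783 + 0.0099010 = 0.0533793
z = d/√Var(d) = 0.708356 / √0.0533793 = 0.708356 / 0.231040 = 3.066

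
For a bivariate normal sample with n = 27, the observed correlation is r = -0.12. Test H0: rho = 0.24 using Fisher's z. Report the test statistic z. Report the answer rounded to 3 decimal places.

z_r = atanh(-0.12) = -0.120581,  z_0 = atanh(0.24) = 0.244774
SE = 1/√(n−3) = 1/√24 = 0.204124
z = (z_r − z_0)/SE = (-0.120581 − 0.244774) / 0.204124 = -0.365355 / 0.204124 = -1.790

-1.790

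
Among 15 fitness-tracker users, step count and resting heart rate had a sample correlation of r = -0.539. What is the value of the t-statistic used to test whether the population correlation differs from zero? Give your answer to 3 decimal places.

-2.307

1 − r² = 1 − 0.290521 = 0.709479;  √(1−r²) = 0.842306
√(n−2) = √13 = 3.605551
t = r·√(n−2)/√(1−r²) = -0.539 · 3.605551 / 0.842306 = -2.307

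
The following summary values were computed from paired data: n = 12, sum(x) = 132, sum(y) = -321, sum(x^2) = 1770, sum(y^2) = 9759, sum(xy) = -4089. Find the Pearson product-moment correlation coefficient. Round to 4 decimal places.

Numerator: nΣxy − (Σx)(Σy) = 12·(-4089) − (132)(-321) = -6696
Denominator: √[(nΣx²−(Σx)²)(nΣy²−(Σy)²)]
  nΣx²−(Σx)² = 12·1770 − 17424 = 3816;  nΣy²−(Σy)² = 12·9759 − 103041 = 14067
  √(3816·14067) = √53679672 = 7326.6412
r = -6696 / 7326.6412 = -0.9139

-0.9139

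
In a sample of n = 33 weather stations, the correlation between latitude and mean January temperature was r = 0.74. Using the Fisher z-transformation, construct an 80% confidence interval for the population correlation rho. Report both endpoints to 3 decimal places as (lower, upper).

z_r = atanh(0.74) = 0.950479;  SE = 1/√(n−3) = 1/√30 = 0.182574
z-limits: 0.950479 ± 1.282·0.182574 = 0.950479 ± 0.234060 = [0.716419, 1.184539]
ρ-limits: (tanh 0.716419, tanh 1.184539) = (0.615, 0.829)

(0.615, 0.829)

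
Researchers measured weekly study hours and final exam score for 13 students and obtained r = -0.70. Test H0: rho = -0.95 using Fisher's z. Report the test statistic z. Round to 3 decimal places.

3.050

z_r = atanh(-0.70) = -0.867301,  z_0 = atanh(-0.95) = -1.831781
SE = 1/√(n−3) = 1/√10 = 0.316228
z = (z_r − z_0)/SE = (-0.867301 − (-1.831781)) / 0.316228 = 0.964480 / 0.316228 = 3.050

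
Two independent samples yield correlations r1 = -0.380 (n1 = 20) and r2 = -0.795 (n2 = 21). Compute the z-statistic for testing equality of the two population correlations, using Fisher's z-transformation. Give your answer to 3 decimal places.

2.025

Fisher z-transforms: z1 = atanh(-0.380) = -0.400060, z2 = atanh(-0.795) = -1.084875; difference d = 0.684815
Var(d) = 1/17 + 1/18 = 0.0588235 + 0.0555556 = 0.1143791
z = d/√Var(d) = 0.684815 / √0.1143791 = 0.684815 / 0.338200 = 2.025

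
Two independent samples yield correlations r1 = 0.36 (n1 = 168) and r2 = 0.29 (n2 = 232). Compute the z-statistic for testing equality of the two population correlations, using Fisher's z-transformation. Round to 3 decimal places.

z1 = atanh(0.36) = 0.376886,  z2 = atanh(0.29) = 0.298566
SE = √(1/(n1−3) + 1/(n2−3)) = √(1/165 + 1/229) = √(0.0060606 + 0.0043668) = √0.0104274 = 0.102115
z = (z1 − z2)/SE = (0.376886 − 0.298566) / 0.102115 = 0.078320 / 0.102115 = 0.767

0.767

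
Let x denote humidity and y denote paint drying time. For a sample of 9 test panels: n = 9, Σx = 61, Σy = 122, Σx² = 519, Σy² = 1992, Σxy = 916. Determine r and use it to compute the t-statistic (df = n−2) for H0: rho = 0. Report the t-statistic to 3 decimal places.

S_xy = nΣxy − ΣxΣy = 9·916 − 61·122 = 8244 − 7442 = 802
S_xx = nΣx² − (Σx)² = 9·519 − 61² = 4671 − 3721 = 950
S_yy = nΣy² − (Σy)² = 9·1992 − 122² = 17928 − 14884 = 3044
r = S_xy / √(S_xx·S_yy) = 802 / √(950·3044) = 802 / √2891800 = 802 / 1700.5293 = 0.4716
t = r·√(n−2)/√(1−r²) = 0.4716·√7 / √(1−0.222407) = 1.247736 / 0.881812 = 1.415

1.415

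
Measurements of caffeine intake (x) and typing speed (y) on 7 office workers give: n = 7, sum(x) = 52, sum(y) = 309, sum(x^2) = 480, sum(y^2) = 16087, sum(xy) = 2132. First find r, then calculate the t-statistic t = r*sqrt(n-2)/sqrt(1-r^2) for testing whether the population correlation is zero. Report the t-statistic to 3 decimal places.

-0.812

S_xy = nΣxy − ΣxΣy = 7·2132 − 52·309 = 14924 − 16068 = -1144
S_xx = nΣx² − (Σx)² = 7·480 − 52² = 3360 − 2704 = 656
S_yy = nΣy² − (Σy)² = 7·16087 − 309² = 112609 − 95481 = 17128
r = S_xy / √(S_xx·S_yy) = -1144 / √(656·17128) = -1144 / √11235968 = -1144 / 3352.0095 = -0.3413
t = r·√(n−2)/√(1−r²) = -0.3413·√5 / √(1−0.116486) = -0.763170 / 0.939954 = -0.812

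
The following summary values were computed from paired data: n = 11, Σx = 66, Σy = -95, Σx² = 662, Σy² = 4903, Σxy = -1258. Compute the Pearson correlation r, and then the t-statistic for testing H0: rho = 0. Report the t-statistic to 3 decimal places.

S_xy = nΣxy − ΣxΣy = 11·(-1258) − 66·(-95) = -13838 − (-6270) = -7568
S_xx = nΣx² − (Σx)² = 11·662 − 66² = 7282 − 4356 = 2926
S_yy = nΣy² − (Σy)² = 11·4903 − (-95)² = 53933 − 9025 = 44908
r = S_xy / √(S_xx·S_yy) = -7568 / √(2926·44908) = -7568 / √131400808 = -7568 / 11463.0191 = -0.6602
t = r·√(n−2)/√(1−r²) = -0.6602·√9 / √(1−0.435864) = -1.980600 / 0.751090 = -2.637

-2.637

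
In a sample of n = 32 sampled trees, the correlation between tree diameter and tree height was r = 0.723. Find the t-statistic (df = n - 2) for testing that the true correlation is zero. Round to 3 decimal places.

5.732

1 − r² = 1 − 0.522729 = 0.477271;  √(1−r²) = 0.690848
√(n−2) = √30 = 5.477226
t = r·√(n−2)/√(1−r²) = 0.723 · 5.477226 / 0.690848 = 5.732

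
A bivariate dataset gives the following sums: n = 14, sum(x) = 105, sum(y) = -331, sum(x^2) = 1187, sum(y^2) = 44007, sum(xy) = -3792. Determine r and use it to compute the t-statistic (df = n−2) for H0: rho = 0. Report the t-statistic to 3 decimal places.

-1.271

S_xy = nΣxy − ΣxΣy = 14·(-3792) − 105·(-331) = -53088 − (-34755) = -18333
S_xx = nΣx² − (Σx)² = 14·1187 − 105² = 16618 − 11025 = 5593
S_yy = nΣy² − (Σy)² = 14·44007 − (-331)² = 616098 − 109561 = 506537
r = S_xy / √(S_xx·S_yy) = -18333 / √(5593·506537) = -18333 / √2833061441 = -18333 / 53226.5107 = -0.3444
t = r·√(n−2)/√(1−r²) = -0.3444·√12 / √(1−0.118611) = -1.193037 / 0.938823 = -1.271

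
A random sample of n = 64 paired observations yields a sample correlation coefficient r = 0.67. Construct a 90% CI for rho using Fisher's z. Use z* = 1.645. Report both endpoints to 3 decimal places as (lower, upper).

z_r = atanh(0.67) = 0.810743;  SE = 1/√(n−3) = 1/√61 = 0.128037
z-limits: 0.810743 ± 1.645·0.128037 = 0.810743 ± 0.210621 = [0.600122, 1.021364]
ρ-limits: (tanh 0.600122, tanh 1.021364) = (0.537, 0.770)

(0.537, 0.770)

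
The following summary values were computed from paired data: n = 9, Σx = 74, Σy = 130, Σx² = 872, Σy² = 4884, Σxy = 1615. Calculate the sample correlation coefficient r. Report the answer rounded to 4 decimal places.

0.6135

Numerator: nΣxy − (Σx)(Σy) = 9·1615 − (74)(130) = 4915
Denominator: √[(nΣx²−(Σx)²)(nΣy²−(Σy)²)]
  nΣx²−(Σx)² = 9·872 − 5476 = 2372;  nΣy²−(Σy)² = 9·4884 − 16900 = 27056
  √(2372·27056) = √64176832 = 8011.0444
r = 4915 / 8011.0444 = 0.6135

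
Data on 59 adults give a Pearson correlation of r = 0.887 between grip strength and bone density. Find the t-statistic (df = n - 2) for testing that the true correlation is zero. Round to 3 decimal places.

14.502

1 − r² = 1 − 0.786769 = 0.213231;  √(1−r²) = 0.461769
√(n−2) = √57 = 7.549834
t = r·√(n−2)/√(1−r²) = 0.887 · 7.549834 / 0.461769 = 14.502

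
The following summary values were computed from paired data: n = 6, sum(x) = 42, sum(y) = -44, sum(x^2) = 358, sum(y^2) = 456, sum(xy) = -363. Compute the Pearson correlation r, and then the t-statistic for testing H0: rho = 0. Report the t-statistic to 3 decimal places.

Numerator: nΣxy − (Σx)(Σy) = 6·(-363) − (42)(-44) = -330
Denominator: √[(nΣx²−(Σx)²)(nΣy²−(Σy)²)]
  nΣx²−(Σx)² = 6·358 − 1764 = 384;  nΣy²−(Σy)² = 6·456 − 1936 = 800
  √(384·800) = √307200 = 554.2563
r = -330 / 554.2563 = -0.5954
t = r·√(n−2)/√(1−r²) = -0.5954·√4 / √(1−0.354501) = -1.190800 / 0.803430 = -1.482

-1.482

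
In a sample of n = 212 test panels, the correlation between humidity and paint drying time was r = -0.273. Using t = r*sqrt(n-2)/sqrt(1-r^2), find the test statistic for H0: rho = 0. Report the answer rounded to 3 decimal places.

t = r·√(n−2) / √(1−r²) with r = -0.273, n = 212
  = -0.273·√210 / √(1 − 0.074529)
  = -0.273·14.491377 / 0.962014
  = -3.956146 / 0.962014 = -4.112

-4.112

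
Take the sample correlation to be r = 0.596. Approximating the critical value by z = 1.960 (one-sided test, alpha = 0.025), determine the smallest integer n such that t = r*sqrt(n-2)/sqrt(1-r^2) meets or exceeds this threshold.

9

Need r·√(n−2)/√(1−r²) ≥ 1.960
√(n−2) ≥ 1.960·√(1−0.355216) / 0.596 = 1.960·0.802984 / 0.596 = 2.6407
n−2 ≥ 6.9733  ⇒  n ≥ 8.9733
Smallest integer n = 9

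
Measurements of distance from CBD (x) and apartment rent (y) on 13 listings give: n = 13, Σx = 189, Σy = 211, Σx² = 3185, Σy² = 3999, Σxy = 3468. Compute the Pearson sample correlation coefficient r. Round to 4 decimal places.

0.7990

S_xy = nΣxy − ΣxΣy = 13·3468 − 189·211 = 45084 − 39879 = 5205
S_xx = nΣx² − (Σx)² = 13·3185 − 189² = 41405 − 35721 = 5684
S_yy = nΣy² − (Σy)² = 13·3999 − 211² = 51987 − 44521 = 7466
r = S_xy / √(S_xx·S_yy) = 5205 / √(5684·7466) = 5205 / √42436744 = 5205 / 6514.3491 = 0.7990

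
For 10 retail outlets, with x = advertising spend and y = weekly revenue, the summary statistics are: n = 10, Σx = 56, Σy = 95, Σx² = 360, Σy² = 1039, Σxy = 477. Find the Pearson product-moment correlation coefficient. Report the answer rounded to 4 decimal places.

-0.6911

Numerator: nΣxy − (Σx)(Σy) = 10·477 − (56)(95) = -550
Denominator: √[(nΣx²−(Σx)²)(nΣy²−(Σy)²)]
  nΣx²−(Σx)² = 10·360 − 3136 = 464;  nΣy²−(Σy)² = 10·1039 − 9025 = 1365
  √(464·1365) = √633360 = 795.8392
r = -550 / 795.8392 = -0.6911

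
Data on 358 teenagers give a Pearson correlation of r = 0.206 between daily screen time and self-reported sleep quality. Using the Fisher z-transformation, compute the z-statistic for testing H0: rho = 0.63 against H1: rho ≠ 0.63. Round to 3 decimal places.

-10.032

Fisher z: atanh(0.206) = 0.208990, atanh(0.63) = 0.741416
z = (z_r − z_0)·√(n−3) = (0.208990 − 0.741416)·√355 = -0.532426 · 18.841444 = -10.032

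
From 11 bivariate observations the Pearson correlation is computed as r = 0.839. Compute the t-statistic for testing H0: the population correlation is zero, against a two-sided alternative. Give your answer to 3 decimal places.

4.626

1 − r² = 1 − 0.703921 = 0.296079;  √(1−r²) = 0.544131
√(n−2) = √9 = 3.000000
t = r·√(n−2)/√(1−r²) = 0.839 · 3.000000 / 0.544131 = 4.626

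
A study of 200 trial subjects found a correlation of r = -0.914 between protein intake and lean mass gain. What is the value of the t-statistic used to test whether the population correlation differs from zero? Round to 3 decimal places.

-31.700

t = r·√(n−2) / √(1−r²) with r = -0.914, n = 200
  = -0.914·√198 / √(1 − 0.835396)
  = -0.914·14.071247 / 0.405714
  = -12.861120 / 0.405714 = -31.700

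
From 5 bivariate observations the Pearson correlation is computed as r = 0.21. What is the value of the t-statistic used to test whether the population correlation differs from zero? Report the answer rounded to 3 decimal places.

t = r·√(n−2) / √(1−r²) with r = 0.21, n = 5
  = 0.21·√3 / √(1 − 0.0441)
  = 0.21·1.732051 / 0.977701
  = 0.363731 / 0.977701 = 0.372

0.372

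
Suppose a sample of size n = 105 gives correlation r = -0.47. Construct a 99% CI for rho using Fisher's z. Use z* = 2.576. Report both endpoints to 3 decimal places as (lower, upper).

(-0.644, -0.250)

Fisher z: z_r = atanh(r) = ½·ln((1+(-0.47))/(1−(-0.47))) = -0.510070
SE(z) = 1/√(n−3) = 1/√102 = 0.099015
99% ⇒ z* = 2.576; margin = 2.576·0.099015 = 0.255063
CI on z-scale: (-0.765133, -0.255007)
Back-transform: tanh(-0.765133) = -0.644090, tanh(-0.255007) = -0.249620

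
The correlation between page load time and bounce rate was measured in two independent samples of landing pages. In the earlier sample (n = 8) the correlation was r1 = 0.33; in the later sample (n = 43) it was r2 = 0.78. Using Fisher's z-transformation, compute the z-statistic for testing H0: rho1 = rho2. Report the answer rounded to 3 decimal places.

-1.481

z1 = atanh(0.33) = 0.342828,  z2 = atanh(0.78) = 1.045371
SE = √(1/(n1−3) + 1/(n2−3)) = √(1/5 + 1/40) = √(0.2000000 + 0.0250000) = √0.2250000 = 0.474342
z = (z1 − z2)/SE = (0.342828 − 1.045371) / 0.474342 = -0.702543 / 0.474342 = -1.481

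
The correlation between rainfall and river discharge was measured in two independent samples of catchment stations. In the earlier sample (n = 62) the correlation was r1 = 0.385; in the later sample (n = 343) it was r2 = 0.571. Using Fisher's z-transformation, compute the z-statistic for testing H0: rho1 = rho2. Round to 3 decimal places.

-1.724

Fisher z-transforms: z1 = atanh(0.385) = 0.405917, z2 = atanh(0.571) = 0.649005; difference d = -0.243088
Var(d) = 1/59 + 1/340 = 0.0169492 + 0.0029412 = 0.0198904
z = d/√Var(d) = -0.243088 / √0.0198904 = -0.243088 / 0.141033 = -1.724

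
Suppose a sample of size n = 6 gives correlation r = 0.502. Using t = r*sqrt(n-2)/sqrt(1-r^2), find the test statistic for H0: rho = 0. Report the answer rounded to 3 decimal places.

1 − r² = 1 − 0.252004 = 0.747996;  √(1−r²) = 0.864868
√(n−2) = √4 = 2.000000
t = r·√(n−2)/√(1−r²) = 0.502 · 2.000000 / 0.864868 = 1.161

1.161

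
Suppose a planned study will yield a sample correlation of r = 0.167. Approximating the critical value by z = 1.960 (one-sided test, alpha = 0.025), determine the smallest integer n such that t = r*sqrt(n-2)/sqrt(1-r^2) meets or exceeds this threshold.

r√(n−2)/√(1−r²) ≥ 1.960  ⇔  n−2 ≥ (1.960)²·(1−r²)/r²
(1−r²)/r² = (1−0.027889)/0.027889 = 34.8564
n ≥ 2 + 3.8416·34.8564 = 2 + 133.9043 = 135.9043
⌈135.9043⌉ = 136

136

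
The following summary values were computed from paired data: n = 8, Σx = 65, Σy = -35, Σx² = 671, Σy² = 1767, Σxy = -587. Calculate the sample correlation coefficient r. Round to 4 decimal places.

-0.6302

Numerator: nΣxy − (Σx)(Σy) = 8·(-587) − (65)(-35) = -2421
Denominator: √[(nΣx²−(Σx)²)(nΣy²−(Σy)²)]
  nΣx²−(Σx)² = 8·671 − 4225 = 1143;  nΣy²−(Σy)² = 8·1767 − 1225 = 12911
  √(1143·12911) = √14757273 = 3841.5196
r = -2421 / 3841.5196 = -0.6302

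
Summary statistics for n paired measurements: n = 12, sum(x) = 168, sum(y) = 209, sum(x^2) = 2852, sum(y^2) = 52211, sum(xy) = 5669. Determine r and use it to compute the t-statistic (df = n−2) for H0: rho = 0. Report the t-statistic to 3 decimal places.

2.119

Numerator: nΣxy − (Σx)(Σy) = 12·5669 − (168)(209) = 32916
Denominator: √[(nΣx²−(Σx)²)(nΣy²−(Σy)²)]
  nΣx²−(Σx)² = 12·2852 − 28224 = 6000;  nΣy²−(Σy)² = 12·52211 − 43681 = 582851
  √(6000·582851) = √3497106000 = 59136.3340
r = 32916 / 59136.3340 = 0.5566
t = r·√(n−2)/√(1−r²) = 0.5566·√10 / √(1−0.309804) = 1.760124 / 0.830780 = 2.119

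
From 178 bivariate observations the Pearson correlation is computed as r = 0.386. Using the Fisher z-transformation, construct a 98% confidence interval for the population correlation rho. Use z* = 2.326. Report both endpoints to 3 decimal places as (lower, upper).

z_r = atanh(0.386) = 0.407091;  SE = 1/√(n−3) = 1/√175 = 0.075593
z-limits: 0.407091 ± 2.326·0.075593 = 0.407091 ± 0.175829 = [0.231262, 0.582920]
ρ-limits: (tanh 0.231262, tanh 0.582920) = (0.227, 0.525)

(0.227, 0.525)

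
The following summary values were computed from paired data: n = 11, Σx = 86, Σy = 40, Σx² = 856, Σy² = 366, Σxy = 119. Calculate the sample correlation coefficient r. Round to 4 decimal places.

S_xy = nΣxy − ΣxΣy = 11·119 − 86·40 = 1309 − 3440 = -2131
S_xx = nΣx² − (Σx)² = 11·856 − 86² = 9416 − 7396 = 2020
S_yy = nΣy² − (Σy)² = 11·366 − 40² = 4026 − 1600 = 2426
r = S_xy / √(S_xx·S_yy) = -2131 / √(2020·2426) = -2131 / √4900520 = -2131 / 2213.7118 = -0.9626

-0.9626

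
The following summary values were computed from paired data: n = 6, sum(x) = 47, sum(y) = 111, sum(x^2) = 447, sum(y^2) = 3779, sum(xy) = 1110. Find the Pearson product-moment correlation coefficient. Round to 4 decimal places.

0.6521

S_xy = nΣxy − ΣxΣy = 6·1110 − 47·111 = 6660 − 5217 = 1443
S_xx = nΣx² − (Σx)² = 6·447 − 47² = 2682 − 2209 = 473
S_yy = nΣy² − (Σy)² = 6·3779 − 111² = 22674 − 12321 = 10353
r = S_xy / √(S_xx·S_yy) = 1443 / √(473·10353) = 1443 / √4896969 = 1443 / 2212.9096 = 0.6521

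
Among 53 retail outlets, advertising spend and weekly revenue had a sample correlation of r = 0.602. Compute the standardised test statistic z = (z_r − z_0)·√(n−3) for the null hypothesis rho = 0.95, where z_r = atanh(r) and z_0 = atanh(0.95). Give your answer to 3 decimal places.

-8.029

z_r = atanh(0.602) = 0.696278,  z_0 = atanh(0.95) = 1.831781
SE = 1/√(n−3) = 1/√50 = 0.141421
z = (z_r − z_0)/SE = (0.696278 − 1.831781) / 0.141421 = -1.135503 / 0.141421 = -8.029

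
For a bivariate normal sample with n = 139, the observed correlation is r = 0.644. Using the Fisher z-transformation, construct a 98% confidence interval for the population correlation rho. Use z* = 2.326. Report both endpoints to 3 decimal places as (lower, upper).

(0.512, 0.746)

Fisher z: z_r = atanh(r) = ½·ln((1+0.644)/(1−0.644)) = 0.764978
SE(z) = 1/√(n−3) = 1/√136 = 0.085749
98% ⇒ z* = 2.326; margin = 2.326·0.085749 = 0.199452
CI on z-scale: (0.565526, 0.964430)
Back-transform: tanh(0.565526) = 0.512066, tanh(0.964430) = 0.746246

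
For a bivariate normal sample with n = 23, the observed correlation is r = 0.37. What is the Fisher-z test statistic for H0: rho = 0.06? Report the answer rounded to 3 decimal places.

Fisher z: atanh(0.37) = 0.388423, atanh(0.06) = 0.060072
z = (z_r − z_0)·√(n−3) = (0.388423 − 0.060072)·√20 = 0.328351 · 4.472136 = 1.468

1.468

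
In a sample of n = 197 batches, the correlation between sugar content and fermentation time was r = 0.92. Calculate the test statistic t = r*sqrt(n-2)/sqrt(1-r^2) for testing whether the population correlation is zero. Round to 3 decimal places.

32.780

t = r·√(n−2) / √(1−r²) with r = 0.92, n = 197
  = 0.92·√195 / √(1 − 0.8464)
  = 0.92·13.964240 / 0.391918
  = 12.847101 / 0.391918 = 32.780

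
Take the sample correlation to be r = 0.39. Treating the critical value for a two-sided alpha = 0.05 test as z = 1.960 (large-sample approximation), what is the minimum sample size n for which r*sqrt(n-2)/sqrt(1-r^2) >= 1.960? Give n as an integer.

24

Need r·√(n−2)/√(1−r²) ≥ 1.960
√(n−2) ≥ 1.960·√(1−0.1521) / 0.39 = 1.960·0.920815 / 0.39 = 4.6277
n−2 ≥ 21.4156  ⇒  n ≥ 23.4156
Smallest integer n = 24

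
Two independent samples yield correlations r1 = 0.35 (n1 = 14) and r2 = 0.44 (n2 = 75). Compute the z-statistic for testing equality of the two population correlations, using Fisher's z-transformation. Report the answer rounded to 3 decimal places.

-0.330

Fisher z-transforms: z1 = atanh(0.35) = 0.365444, z2 = atanh(0.44) = 0.472231; difference d = -0.106787
Var(d) = 1/11 + 1/72 = 0.0909091 + 0.0138889 = 0.1047980
z = d/√Var(d) = -0.106787 / √0.1047980 = -0.106787 / 0.323725 = -0.330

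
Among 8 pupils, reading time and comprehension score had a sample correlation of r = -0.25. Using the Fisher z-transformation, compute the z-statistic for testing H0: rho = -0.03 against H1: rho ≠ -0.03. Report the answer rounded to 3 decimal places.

z_r = atanh(-0.25) = -0.255413,  z_0 = atanh(-0.03) = -0.030009
SE = 1/√(n−3) = 1/√5 = 0.447214
z = (z_r − z_0)/SE = (-0.255413 − (-0.030009)) / 0.447214 = -0.225404 / 0.447214 = -0.504

-0.504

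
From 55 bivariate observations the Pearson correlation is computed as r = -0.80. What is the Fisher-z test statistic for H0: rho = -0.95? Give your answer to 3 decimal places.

5.287

Fisher z: atanh(-0.80) = -1.098612, atanh(-0.95) = -1.831781
z = (z_r − z_0)·√(n−3) = (-1.098612 − (-1.831781))·√52 = 0.733169 · 7.211103 = 5.287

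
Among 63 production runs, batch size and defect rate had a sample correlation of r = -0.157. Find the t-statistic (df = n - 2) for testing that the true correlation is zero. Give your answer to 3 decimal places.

1 − r² = 1 − 0.024649 = 0.975351;  √(1−r²) = 0.987599
√(n−2) = √61 = 7.810250
t = r·√(n−2)/√(1−r²) = -0.157 · 7.810250 / 0.987599 = -1.242

-1.242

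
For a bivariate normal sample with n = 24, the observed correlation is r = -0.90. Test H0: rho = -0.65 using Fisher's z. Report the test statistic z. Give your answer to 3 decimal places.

Fisher z: atanh(-0.90) = -1.472219, atanh(-0.65) = -0.775299
z = (z_r − z_0)·√(n−3) = (-1.472219 − (-0.775299))·√21 = -0.696920 · 4.582576 = -3.194

-3.194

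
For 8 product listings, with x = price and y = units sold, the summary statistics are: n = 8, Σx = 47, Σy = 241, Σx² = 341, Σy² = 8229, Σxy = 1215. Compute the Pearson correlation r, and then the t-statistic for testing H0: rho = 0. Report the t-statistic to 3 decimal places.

S_xy = nΣxy − ΣxΣy = 8·1215 − 47·241 = 9720 − 11327 = -1607
S_xx = nΣx² − (Σx)² = 8·341 − 47² = 2728 − 2209 = 519
S_yy = nΣy² − (Σy)² = 8·8229 − 241² = 65832 − 58081 = 7751
r = S_xy / √(S_xx·S_yy) = -1607 / √(519·7751) = -1607 / √4022769 = -1607 / 2005.6842 = -0.8012
t = r·√(n−2)/√(1−r²) = -0.8012·√6 / √(1−0.641921) = -1.962531 / 0.598397 = -3.280

-3.280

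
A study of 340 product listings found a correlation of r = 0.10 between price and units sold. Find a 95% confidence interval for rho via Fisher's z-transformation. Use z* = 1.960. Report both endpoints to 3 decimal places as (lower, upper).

(-0.006, 0.204)

z_r = atanh(0.10) = 0.100335;  SE = 1/√(n−3) = 1/√337 = 0.054473
z-limits: 0.100335 ± 1.960·0.054473 = 0.100335 ± 0.106767 = [-0.006432, 0.207102]
ρ-limits: (tanh -0.006432, tanh 0.207102) = (-0.006, 0.204)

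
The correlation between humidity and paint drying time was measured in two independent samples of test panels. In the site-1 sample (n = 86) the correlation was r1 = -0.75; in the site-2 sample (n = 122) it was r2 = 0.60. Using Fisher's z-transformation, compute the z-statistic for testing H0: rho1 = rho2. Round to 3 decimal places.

-11.650

z1 = atanh(-0.75) = -0.972955,  z2 = atanh(0.60) = 0.693147
SE = √(1/(n1−3) + 1/(n2−3)) = √(1/83 + 1/119) = √(0.0120482 + 0.0084034) = √0.0204516 = 0.143009
z = (z1 − z2)/SE = (-0.972955 − 0.693147) / 0.143009 = -1.666102 / 0.143009 = -11.650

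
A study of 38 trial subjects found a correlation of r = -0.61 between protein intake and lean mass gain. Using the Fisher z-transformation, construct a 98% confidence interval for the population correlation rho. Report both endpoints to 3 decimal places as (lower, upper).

z_r = atanh(-0.61) = -0.708921;  SE = 1/√(n−3) = 1/√35 = 0.169031
z-limits: -0.708921 ± 2.326·0.169031 = -0.708921 ± 0.393166 = [-1.102087, -0.315755]
ρ-limits: (tanh -1.102087, tanh -0.315755) = (-0.801, -0.306)

(-0.801, -0.306)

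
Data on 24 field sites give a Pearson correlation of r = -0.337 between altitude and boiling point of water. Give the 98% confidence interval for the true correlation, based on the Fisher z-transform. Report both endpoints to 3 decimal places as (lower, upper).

(-0.695, 0.156)

z_r = atanh(-0.337) = -0.350704;  SE = 1/√(n−3) = 1/√21 = 0.218218
z-limits: -0.350704 ± 2.326·0.218218 = -0.350704 ± 0.507575 = [-0.858279, 0.156871]
ρ-limits: (tanh -0.858279, tanh 0.156871) = (-0.695, 0.156)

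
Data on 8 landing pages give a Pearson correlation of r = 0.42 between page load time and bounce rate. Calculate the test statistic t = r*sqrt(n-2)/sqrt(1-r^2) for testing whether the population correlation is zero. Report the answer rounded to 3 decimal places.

1.134

t = r·√(n−2) / √(1−r²) with r = 0.42, n = 8
  = 0.42·√6 / √(1 − 0.1764)
  = 0.42·2.449490 / 0.907524
  = 1.028786 / 0.907524 = 1.134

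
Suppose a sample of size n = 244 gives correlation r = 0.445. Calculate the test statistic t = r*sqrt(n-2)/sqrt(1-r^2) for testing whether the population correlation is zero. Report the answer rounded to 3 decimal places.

1 − r² = 1 − 0.198025 = 0.801975;  √(1−r²) = 0.895531
√(n−2) = √242 = 15.556349
t = r·√(n−2)/√(1−r²) = 0.445 · 15.556349 / 0.895531 = 7.730

7.730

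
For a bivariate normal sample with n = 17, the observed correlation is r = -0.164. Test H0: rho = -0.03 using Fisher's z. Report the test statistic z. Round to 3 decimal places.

-0.507

z_r = atanh(-0.164) = -0.165495,  z_0 = atanh(-0.03) = -0.030009
SE = 1/√(n−3) = 1/√14 = 0.267261
z = (z_r − z_0)/SE = (-0.165495 − (-0.030009)) / 0.267261 = -0.135486 / 0.267261 = -0.507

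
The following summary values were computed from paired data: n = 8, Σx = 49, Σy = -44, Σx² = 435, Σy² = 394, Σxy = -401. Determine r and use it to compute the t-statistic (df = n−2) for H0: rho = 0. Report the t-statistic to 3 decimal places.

-5.686

S_xy = nΣxy − ΣxΣy = 8·(-401) − 49·(-44) = -3208 − (-2156) = -1052
S_xx = nΣx² − (Σx)² = 8·435 − 49² = 3480 − 2401 = 1079
S_yy = nΣy² − (Σy)² = 8·394 − (-44)² = 3152 − 1936 = 1216
r = S_xy / √(S_xx·S_yy) = -1052 / √(1079·1216) = -1052 / √1312064 = -1052 / 1145.4536 = -0.9184
t = r·√(n−2)/√(1−r²) = -0.9184·√6 / √(1−0.843459) = -2.249611 / 0.395653 = -5.686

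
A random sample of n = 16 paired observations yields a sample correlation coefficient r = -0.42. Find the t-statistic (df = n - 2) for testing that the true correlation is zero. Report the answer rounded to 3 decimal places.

-1.732

t = r·√(n−2) / √(1−r²) with r = -0.42, n = 16
  = -0.42·√14 / √(1 − 0.1764)
  = -0.42·3.741657 / 0.907524
  = -1.571496 / 0.907524 = -1.732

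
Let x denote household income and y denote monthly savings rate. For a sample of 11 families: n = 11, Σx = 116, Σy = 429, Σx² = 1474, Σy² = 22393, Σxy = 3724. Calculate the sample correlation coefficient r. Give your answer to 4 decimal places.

-0.6714

Numerator: nΣxy − (Σx)(Σy) = 11·3724 − (116)(429) = -8800
Denominator: √[(nΣx²−(Σx)²)(nΣy²−(Σy)²)]
  nΣx²−(Σx)² = 11·1474 − 13456 = 2758;  nΣy²−(Σy)² = 11·22393 − 184041 = 62282
  √(2758·62282) = √171773756 = 13106.2487
r = -8800 / 13106.2487 = -0.6714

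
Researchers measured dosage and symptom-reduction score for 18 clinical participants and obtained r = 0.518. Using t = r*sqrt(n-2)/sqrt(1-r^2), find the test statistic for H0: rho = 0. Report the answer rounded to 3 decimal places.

1 − r² = 1 − 0.268324 = 0.731676;  √(1−r²) = 0.855381
√(n−2) = √16 = 4.000000
t = r·√(n−2)/√(1−r²) = 0.518 · 4.000000 / 0.855381 = 2.422

2.422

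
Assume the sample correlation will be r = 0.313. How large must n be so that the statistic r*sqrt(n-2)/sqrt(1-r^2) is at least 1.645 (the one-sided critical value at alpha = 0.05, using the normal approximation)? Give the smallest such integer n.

Need r·√(n−2)/√(1−r²) ≥ 1.645
√(n−2) ≥ 1.645·√(1−0.097969) / 0.313 = 1.645·0.949753 / 0.313 = 4.9915
n−2 ≥ 24.9151  ⇒  n ≥ 26.9151
Smallest integer n = 27

27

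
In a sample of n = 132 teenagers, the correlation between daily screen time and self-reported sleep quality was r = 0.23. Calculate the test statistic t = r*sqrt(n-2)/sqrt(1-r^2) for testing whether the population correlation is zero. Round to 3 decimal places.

t = r·√(n−2) / √(1−r²) with r = 0.23, n = 132
  = 0.23·√130 / √(1 − 0.0529)
  = 0.23·11.401754 / 0.973191
  = 2.622403 / 0.973191 = 2.695

2.695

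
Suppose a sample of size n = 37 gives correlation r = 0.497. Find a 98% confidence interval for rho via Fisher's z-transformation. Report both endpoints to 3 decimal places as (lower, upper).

z_r = atanh(0.497) = 0.545314;  SE = 1/√(n−3) = 1/√34 = 0.171499
z-limits: 0.545314 ± 2.326·0.171499 = 0.545314 ± 0.398907 = [0.146407, 0.944221]
ρ-limits: (tanh 0.146407, tanh 0.944221) = (0.145, 0.737)

(0.145, 0.737)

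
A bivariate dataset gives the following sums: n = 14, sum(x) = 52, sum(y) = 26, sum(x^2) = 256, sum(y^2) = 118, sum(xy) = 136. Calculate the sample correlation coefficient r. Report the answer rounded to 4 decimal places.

0.5956

Numerator: nΣxy − (Σx)(Σy) = 14·136 − (52)(26) = 552
Denominator: √[(nΣx²−(Σx)²)(nΣy²−(Σy)²)]
  nΣx²−(Σx)² = 14·256 − 2704 = 880;  nΣy²−(Σy)² = 14·118 − 676 = 976
  √(880·976) = √858880 = 926.7578
r = 552 / 926.7578 = 0.5956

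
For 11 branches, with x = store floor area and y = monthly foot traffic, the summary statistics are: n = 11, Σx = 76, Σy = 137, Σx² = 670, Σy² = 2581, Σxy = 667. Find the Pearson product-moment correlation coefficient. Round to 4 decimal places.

S_xy = nΣxy − ΣxΣy = 11·667 − 76·137 = 7337 − 10412 = -3075
S_xx = nΣx² − (Σx)² = 11·670 − 76² = 7370 − 5776 = 1594
S_yy = nΣy² − (Σy)² = 11·2581 − 137² = 28391 − 18769 = 9622
r = S_xy / √(S_xx·S_yy) = -3075 / √(1594·9622) = -3075 / √15337468 = -3075 / 3916.3080 = -0.7852

-0.7852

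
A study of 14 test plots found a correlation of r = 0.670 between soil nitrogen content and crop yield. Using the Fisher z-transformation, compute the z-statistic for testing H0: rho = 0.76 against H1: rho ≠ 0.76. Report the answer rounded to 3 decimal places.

-0.615

z_r = atanh(0.670) = 0.810743,  z_0 = atanh(0.76) = 0.996215
SE = 1/√(n−3) = 1/√11 = 0.301511
z = (z_r − z_0)/SE = (0.810743 − 0.996215) / 0.301511 = -0.185472 / 0.301511 = -0.615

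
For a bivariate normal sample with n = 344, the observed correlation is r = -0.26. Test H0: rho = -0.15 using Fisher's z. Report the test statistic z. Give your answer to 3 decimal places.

-2.123

z_r = atanh(-0.26) = -0.266108,  z_0 = atanh(-0.15) = -0.151140
SE = 1/√(n−3) = 1/√341 = 0.054153
z = (z_r − z_0)/SE = (-0.266108 − (-0.151140)) / 0.054153 = -0.114968 / 0.054153 = -2.123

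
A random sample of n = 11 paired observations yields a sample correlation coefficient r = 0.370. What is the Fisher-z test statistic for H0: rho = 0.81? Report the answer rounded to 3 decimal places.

-2.089

Fisher z: atanh(0.370) = 0.388423, atanh(0.81) = 1.127029
z = (z_r − z_0)·√(n−3) = (0.388423 − 1.127029)·√8 = -0.738606 · 2.828427 = -2.089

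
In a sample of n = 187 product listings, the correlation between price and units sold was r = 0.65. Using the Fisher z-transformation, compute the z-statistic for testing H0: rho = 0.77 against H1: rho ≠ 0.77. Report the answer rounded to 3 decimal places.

Fisher z: atanh(0.65) = 0.775299, atanh(0.77) = 1.020328
z = (z_r − z_0)·√(n−3) = (0.775299 − 1.020328)·√184 = -0.245029 · 13.564660 = -3.324

-3.324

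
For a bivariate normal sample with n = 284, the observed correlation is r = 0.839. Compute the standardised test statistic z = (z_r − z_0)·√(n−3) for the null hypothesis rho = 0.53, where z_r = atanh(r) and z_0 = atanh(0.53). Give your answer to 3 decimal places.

z_r = atanh(0.839) = 1.217786,  z_0 = atanh(0.53) = 0.590145
SE = 1/√(n−3) = 1/√281 = 0.059655
z = (z_r − z_0)/SE = (1.217786 − 0.590145) / 0.059655 = 0.627641 / 0.059655 = 10.521

10.521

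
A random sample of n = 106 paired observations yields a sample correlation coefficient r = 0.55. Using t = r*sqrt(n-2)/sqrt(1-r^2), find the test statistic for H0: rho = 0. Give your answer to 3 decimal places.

6.716

t = r·√(n−2) / √(1−r²) with r = 0.55, n = 106
  = 0.55·√104 / √(1 − 0.3025)
  = 0.55·10.198039 / 0.835165
  = 5.608921 / 0.835165 = 6.716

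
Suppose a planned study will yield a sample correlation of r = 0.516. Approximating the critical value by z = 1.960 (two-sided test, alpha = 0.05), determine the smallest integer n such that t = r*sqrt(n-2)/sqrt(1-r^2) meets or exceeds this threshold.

13

Need r·√(n−2)/√(1−r²) ≥ 1.960
√(n−2) ≥ 1.960·√(1−0.266256) / 0.516 = 1.960·0.856589 / 0.516 = 3.2537
n−2 ≥ 10.5866  ⇒  n ≥ 12.5866
Smallest integer n = 13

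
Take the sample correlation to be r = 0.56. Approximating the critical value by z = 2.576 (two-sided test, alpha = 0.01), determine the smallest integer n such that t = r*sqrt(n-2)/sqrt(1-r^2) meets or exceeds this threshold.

r√(n−2)/√(1−r²) ≥ 2.576  ⇔  n−2 ≥ (2.576)²·(1−r²)/r²
(1−r²)/r² = (1−0.3136)/0.3136 = 2.1888
n ≥ 2 + 6.635776·2.1888 = 2 + 14.5244 = 16.5244
⌈16.5244⌉ = 17

17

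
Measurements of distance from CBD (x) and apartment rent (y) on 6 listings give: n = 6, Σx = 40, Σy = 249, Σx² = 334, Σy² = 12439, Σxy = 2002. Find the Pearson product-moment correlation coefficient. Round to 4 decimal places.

0.9083

S_xy = nΣxy − ΣxΣy = 6·2002 − 40·249 = 12012 − 9960 = 2052
S_xx = nΣx² − (Σx)² = 6·334 − 40² = 2004 − 1600 = 404
S_yy = nΣy² − (Σy)² = 6·12439 − 249² = 74634 − 62001 = 12633
r = S_xy / √(S_xx·S_yy) = 2052 / √(404·12633) = 2052 / √5103732 = 2052 / 2259.1441 = 0.9083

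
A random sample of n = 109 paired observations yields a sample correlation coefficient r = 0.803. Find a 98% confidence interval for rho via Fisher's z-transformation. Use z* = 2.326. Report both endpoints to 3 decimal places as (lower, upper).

(0.707, 0.870)

Fisher z: z_r = atanh(r) = ½·ln((1+0.803)/(1−0.803)) = 1.107002
SE(z) = 1/√(n−3) = 1/√106 = 0.097129
98% ⇒ z* = 2.326; margin = 2.326·0.097129 = 0.225922
CI on z-scale: (0.881080, 1.332924)
Back-transform: tanh(0.881080) = 0.706960, tanh(1.332924) = 0.869962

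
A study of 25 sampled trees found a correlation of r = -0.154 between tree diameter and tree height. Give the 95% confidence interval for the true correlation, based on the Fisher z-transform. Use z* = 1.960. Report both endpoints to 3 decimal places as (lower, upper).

(-0.518, 0.257)

Fisher z: z_r = atanh(r) = ½·ln((1+(-0.154))/(1−(-0.154))) = -0.155235
SE(z) = 1/√(n−3) = 1/√22 = 0.213201
95% ⇒ z* = 1.960; margin = 1.960·0.213201 = 0.417874
CI on z-scale: (-0.573109, 0.262639)
Back-transform: tanh(-0.573109) = -0.517639, tanh(0.262639) = 0.256762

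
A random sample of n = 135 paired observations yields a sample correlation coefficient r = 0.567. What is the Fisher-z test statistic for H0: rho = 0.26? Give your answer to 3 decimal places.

4.331

Fisher z: atanh(0.567) = 0.643090, atanh(0.26) = 0.266108
z = (z_r − z_0)·√(n−3) = (0.643090 − 0.266108)·√132 = 0.376982 · 11.489125 = 4.331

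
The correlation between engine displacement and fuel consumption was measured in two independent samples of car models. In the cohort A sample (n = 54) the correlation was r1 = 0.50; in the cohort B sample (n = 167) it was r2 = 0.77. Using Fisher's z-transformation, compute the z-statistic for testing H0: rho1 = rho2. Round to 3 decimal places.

-2.938

Fisher z-transforms: z1 = atanh(0.50) = 0.549306, z2 = atanh(0.77) = 1.020328; difference d = -0.471022
Var(d) = 1/51 + 1/164 = 0.0196078 + 0.0060976 = 0.0257054
z = d/√Var(d) = -0.471022 / √0.0257054 = -0.471022 / 0.160329 = -2.938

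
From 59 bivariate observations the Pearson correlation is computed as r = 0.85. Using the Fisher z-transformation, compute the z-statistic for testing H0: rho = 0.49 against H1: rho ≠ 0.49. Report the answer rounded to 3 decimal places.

5.389

z_r = atanh(0.85) = 1.256153,  z_0 = atanh(0.49) = 0.536060
SE = 1/√(n−3) = 1/√56 = 0.133631
z = (z_r − z_0)/SE = (1.256153 − 0.536060) / 0.133631 = 0.720093 / 0.133631 = 5.389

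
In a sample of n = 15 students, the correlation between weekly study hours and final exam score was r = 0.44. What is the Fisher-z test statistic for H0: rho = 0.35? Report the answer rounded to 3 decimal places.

z_r = atanh(0.44) = 0.472231,  z_0 = atanh(0.35) = 0.365444
SE = 1/√(n−3) = 1/√12 = 0.288675
z = (z_r − z_0)/SE = (0.472231 − 0.365444) / 0.288675 = 0.106787 / 0.288675 = 0.370

0.370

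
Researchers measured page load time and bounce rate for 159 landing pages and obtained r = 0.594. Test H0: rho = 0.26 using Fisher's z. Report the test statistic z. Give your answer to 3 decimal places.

5.217

Fisher z: atanh(0.594) = 0.683824, atanh(0.26) = 0.266108
z = (z_r − z_0)·√(n−3) = (0.683824 − 0.266108)·√156 = 0.417716 · 12.489996 = 5.217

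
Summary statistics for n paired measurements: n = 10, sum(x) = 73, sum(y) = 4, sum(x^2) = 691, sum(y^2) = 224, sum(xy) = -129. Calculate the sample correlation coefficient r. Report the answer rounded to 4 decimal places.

-0.8437

S_xy = nΣxy − ΣxΣy = 10·(-129) − 73·4 = -1290 − 292 = -1582
S_xx = nΣx² − (Σx)² = 10·691 − 73² = 6910 − 5329 = 1581
S_yy = nΣy² − (Σy)² = 10·224 − 4² = 2240 − 16 = 2224
r = S_xy / √(S_xx·S_yy) = -1582 / √(1581·2224) = -1582 / √3516144 = -1582 / 1875.1384 = -0.8437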